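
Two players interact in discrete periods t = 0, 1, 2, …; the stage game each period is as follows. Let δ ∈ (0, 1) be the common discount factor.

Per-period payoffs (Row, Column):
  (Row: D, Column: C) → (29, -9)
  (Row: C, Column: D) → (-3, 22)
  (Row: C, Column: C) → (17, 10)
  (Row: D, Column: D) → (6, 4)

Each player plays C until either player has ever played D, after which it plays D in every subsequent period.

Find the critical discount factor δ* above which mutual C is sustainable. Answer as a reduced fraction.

2/3

Row: cooperation gives 17 each period; deviation gives 29 once then 6 forever.
  17/(1−δ) ≥ 29 + 6δ/(1−δ) ⇒ δ ≥ 12/23.
Column: cooperation gives 10 each period; deviation gives 22 once then 4 forever.
  δ ≥ 12/18 = 2/3.
Both must hold, so the binding constraint is Column's: δ ≥ 2/3.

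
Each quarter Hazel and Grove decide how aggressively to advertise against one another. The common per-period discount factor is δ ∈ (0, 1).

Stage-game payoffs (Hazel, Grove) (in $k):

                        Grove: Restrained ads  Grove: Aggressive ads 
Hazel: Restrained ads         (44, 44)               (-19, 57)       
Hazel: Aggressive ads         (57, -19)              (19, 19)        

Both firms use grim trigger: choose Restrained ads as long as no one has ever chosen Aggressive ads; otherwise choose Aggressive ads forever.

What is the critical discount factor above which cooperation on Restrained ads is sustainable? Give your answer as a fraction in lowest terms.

44/(1−δ) ≥ 57 + 19δ/(1−δ)
44 ≥ 57 − 38δ
δ ≥ 13/38.

13/38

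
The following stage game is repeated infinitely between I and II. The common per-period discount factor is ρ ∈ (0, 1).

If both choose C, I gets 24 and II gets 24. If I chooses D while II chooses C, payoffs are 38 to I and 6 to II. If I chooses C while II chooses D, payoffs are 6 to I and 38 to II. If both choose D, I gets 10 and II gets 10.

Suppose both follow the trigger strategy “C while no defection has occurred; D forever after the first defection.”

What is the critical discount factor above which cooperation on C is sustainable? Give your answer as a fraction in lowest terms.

1/2

Cooperation forever yields 24 each period: 24/(1−ρ).
Deviating yields 38 once, then 10 forever: 38 + 10ρ/(1−ρ).
No profitable deviation requires 24/(1−ρ) ≥ 38 + 10ρ/(1−ρ).
Multiplying by (1−ρ): 24 ≥ 38(1−ρ) + 10ρ = 38 − 28ρ.
So 28ρ ≥ 14, i.e. ρ ≥ 14/28 = 1/2.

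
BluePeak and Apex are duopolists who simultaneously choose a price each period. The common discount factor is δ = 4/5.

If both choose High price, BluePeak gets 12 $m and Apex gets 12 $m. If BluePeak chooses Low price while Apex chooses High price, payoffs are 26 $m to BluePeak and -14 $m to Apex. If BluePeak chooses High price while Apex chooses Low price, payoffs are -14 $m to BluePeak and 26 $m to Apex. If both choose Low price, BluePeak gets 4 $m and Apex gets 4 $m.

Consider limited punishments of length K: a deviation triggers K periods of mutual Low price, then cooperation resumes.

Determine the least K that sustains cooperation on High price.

Need Σ_{k=1}^{K} δ^k ≥ (26−12)/(12−4) = 1.7500 at δ = 4/5.
At K = 2 the sum is 1.4400 < 1.7500; at K = 3 it is 1.9520 ≥ 1.7500.
So the minimum punishment length is K = 3.

3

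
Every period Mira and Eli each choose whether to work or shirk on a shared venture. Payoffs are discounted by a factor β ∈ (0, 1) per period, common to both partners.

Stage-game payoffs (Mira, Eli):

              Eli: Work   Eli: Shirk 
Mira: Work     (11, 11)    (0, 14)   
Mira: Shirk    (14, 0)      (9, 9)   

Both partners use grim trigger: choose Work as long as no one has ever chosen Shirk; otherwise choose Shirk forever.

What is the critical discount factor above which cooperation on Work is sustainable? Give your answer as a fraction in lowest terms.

Under grim trigger the critical discount factor is (T−C)/(T−P) with T = 14, C = 11, P = 9.
β* = (14−11)/(14−9) = 3/5.

3/5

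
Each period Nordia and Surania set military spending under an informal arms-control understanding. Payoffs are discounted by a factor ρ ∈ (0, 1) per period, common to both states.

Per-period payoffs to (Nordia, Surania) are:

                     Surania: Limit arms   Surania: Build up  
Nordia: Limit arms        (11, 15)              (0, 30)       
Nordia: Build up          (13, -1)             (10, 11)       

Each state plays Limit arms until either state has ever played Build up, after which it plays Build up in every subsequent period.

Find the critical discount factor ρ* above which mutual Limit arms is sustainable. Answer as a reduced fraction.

15/19

Nordia's threshold: (13−11)/(13−10) = 2/3.
Surania's threshold: (30−15)/(30−11) = 15/19.
2/3 < 15/19, so Surania binds and ρ* = 15/19.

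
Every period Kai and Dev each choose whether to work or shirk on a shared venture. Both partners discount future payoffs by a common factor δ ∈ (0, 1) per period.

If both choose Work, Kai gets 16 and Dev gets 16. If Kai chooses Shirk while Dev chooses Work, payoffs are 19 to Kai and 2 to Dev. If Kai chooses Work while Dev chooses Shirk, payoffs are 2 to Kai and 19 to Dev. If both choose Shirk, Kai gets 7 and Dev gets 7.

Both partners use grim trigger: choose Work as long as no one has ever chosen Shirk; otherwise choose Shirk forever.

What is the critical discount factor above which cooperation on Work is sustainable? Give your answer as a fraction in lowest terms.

16/(1−δ) ≥ 19 + 7δ/(1−δ)
16 ≥ 19 − 12δ
δ ≥ 3/12 = 1/4.

1/4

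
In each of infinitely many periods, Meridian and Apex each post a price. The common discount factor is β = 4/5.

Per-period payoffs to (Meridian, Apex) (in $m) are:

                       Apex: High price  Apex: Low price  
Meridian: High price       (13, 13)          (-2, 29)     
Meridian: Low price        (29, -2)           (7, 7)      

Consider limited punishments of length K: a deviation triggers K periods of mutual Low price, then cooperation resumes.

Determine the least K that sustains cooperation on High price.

5

Need Σ_{k=1}^{K} β^k ≥ (29−13)/(13−7) = 2.6667 at β = 4/5.
At K = 4 the sum is 2.3616 < 2.6667; at K = 5 it is 2.6893 ≥ 2.6667.
So the minimum punishment length is K = 5.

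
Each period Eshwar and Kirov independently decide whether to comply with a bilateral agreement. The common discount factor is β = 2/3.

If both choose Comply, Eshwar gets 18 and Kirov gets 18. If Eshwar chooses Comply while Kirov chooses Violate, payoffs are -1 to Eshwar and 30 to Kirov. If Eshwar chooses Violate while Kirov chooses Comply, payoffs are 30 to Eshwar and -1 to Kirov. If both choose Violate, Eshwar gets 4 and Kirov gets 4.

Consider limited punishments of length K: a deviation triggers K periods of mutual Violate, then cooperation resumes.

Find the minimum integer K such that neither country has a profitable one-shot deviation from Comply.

Need Σ_{k=1}^{K} β^k ≥ (30−18)/(18−4) = 0.8571 at β = 2/3.
At K = 1 the sum is 0.6667 < 0.8571; at K = 2 it is 1.1111 ≥ 0.8571.
So the minimum punishment length is K = 2.

2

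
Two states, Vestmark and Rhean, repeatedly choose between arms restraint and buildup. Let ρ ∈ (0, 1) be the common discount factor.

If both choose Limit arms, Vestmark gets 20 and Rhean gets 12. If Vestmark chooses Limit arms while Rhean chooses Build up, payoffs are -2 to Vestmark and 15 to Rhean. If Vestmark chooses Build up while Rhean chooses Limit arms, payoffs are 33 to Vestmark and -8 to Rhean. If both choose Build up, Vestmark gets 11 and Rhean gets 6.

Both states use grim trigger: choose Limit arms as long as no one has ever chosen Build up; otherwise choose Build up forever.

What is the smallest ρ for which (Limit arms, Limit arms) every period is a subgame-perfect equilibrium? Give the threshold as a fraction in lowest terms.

Vestmark's threshold: (33−20)/(33−11) = 13/22.
Rhean's threshold: (15−12)/(15−6) = 1/3.
13/22 > 1/3, so Vestmark binds and ρ* = 13/22.

13/22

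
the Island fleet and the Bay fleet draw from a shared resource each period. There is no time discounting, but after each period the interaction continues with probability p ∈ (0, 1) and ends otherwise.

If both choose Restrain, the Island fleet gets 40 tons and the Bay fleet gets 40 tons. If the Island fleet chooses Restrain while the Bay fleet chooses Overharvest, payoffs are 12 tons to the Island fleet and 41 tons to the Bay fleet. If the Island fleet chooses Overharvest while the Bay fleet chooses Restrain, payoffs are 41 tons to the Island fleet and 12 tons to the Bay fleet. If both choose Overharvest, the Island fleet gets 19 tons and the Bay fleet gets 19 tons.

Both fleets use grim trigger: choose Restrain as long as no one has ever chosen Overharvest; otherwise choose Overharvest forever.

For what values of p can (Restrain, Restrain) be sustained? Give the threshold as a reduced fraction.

1/22

With no time discounting, the continuation probability p plays the role of the discount factor.
Grim-trigger IC: 40/(1−p) ≥ 41 + 19p/(1−p) ⇒ p ≥ (41−40)/(41−19) = 1/22.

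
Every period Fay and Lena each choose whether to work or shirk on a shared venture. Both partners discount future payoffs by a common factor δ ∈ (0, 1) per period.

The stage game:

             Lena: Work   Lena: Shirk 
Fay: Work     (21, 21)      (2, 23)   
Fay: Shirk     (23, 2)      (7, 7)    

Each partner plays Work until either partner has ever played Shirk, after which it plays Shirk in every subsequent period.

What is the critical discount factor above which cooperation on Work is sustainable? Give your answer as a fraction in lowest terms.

1/8

Cooperation forever yields 21 each period: 21/(1−δ).
Deviating yields 23 once, then 7 forever: 23 + 7δ/(1−δ).
No profitable deviation requires 21/(1−δ) ≥ 23 + 7δ/(1−δ).
Multiplying by (1−δ): 21 ≥ 23(1−δ) + 7δ = 23 − 16δ.
So 16δ ≥ 2, i.e. δ ≥ 2/16 = 1/8.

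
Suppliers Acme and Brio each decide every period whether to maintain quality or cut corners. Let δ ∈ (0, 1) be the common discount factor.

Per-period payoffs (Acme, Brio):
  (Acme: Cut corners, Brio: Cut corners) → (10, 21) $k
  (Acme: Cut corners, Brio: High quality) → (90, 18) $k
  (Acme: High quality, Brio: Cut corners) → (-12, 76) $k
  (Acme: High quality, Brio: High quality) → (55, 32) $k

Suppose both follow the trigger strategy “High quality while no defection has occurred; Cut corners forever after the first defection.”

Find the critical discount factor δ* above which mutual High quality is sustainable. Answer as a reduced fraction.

Acme's threshold: (90−55)/(90−10) = 7/16.
Brio's threshold: (76−32)/(76−21) = 4/5.
7/16 < 4/5, so Brio binds and δ* = 4/5.

4/5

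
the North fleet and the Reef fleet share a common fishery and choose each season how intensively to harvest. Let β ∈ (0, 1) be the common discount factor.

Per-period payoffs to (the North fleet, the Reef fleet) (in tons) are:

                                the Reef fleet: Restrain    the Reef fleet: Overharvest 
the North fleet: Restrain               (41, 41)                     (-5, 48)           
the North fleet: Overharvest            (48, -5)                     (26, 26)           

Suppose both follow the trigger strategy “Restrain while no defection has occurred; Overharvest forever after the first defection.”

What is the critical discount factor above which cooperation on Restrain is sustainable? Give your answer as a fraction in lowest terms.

7/22

One-period gain from deviating is 48 − 41 = 7. The loss is 41 − 26 = 15 in every subsequent period, with present value 15·β/(1−β).
Deviation is unprofitable when 15·β/(1−β) ≥ 7, i.e. β/(1−β) ≥ 7/15.
Equivalently β ≥ 7/(7+15) = 7/22.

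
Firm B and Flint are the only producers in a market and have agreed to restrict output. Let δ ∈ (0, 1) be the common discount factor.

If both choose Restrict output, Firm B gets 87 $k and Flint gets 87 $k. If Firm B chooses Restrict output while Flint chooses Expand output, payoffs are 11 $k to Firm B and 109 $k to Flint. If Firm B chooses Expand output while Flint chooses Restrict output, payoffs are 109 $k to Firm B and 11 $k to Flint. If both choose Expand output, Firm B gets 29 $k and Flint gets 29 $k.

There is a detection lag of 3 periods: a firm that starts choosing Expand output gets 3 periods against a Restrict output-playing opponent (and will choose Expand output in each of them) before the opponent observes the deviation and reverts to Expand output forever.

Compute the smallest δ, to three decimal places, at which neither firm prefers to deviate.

0.650

The best deviation is to choose Expand output for all 3 undetected periods, earning 109 each, then 29 forever once detected.
Deviation value: 109(1−δ^3)/(1−δ) + 29δ^3/(1−δ); cooperation value: 87/(1−δ).
IC: 87 ≥ 109(1−δ^3) + 29δ^3 = 109 − 80δ^3.
So δ^3 ≥ 22/80 = 11/40, giving δ ≥ (11/40)^(1/3) ≈ 0.650.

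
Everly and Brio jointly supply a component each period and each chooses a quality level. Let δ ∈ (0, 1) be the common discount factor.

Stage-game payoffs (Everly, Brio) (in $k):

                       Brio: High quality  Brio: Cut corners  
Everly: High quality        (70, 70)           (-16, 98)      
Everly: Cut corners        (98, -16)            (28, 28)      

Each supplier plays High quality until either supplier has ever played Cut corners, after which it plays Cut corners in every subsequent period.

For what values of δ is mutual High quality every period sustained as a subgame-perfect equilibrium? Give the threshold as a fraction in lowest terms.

2/5

One-period gain from deviating is 98 − 70 = 28. The loss is 70 − 28 = 42 in every subsequent period, with present value 42·δ/(1−δ).
Deviation is unprofitable when 42·δ/(1−δ) ≥ 28, i.e. δ/(1−δ) ≥ 2/3.
Equivalently δ ≥ 28/(28+42) = 2/5.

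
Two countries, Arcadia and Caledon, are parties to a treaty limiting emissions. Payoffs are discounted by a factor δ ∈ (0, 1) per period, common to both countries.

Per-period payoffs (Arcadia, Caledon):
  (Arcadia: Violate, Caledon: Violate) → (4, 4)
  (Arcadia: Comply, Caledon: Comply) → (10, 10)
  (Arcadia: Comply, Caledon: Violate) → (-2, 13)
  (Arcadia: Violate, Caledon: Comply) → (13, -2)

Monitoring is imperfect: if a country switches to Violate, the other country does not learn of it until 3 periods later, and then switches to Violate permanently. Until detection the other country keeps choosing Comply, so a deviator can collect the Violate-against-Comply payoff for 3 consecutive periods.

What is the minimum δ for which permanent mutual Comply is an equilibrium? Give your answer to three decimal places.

A deviator earns 13 for 3 periods, then 4 forever; cooperating earns 10 forever. Multiplying the IC by (1−δ):
10 ≥ 13(1−δ^3) + 4δ^3, so 9·δ^3 ≥ 3 and δ^3 ≥ 1/3.
δ ≥ (1/3)^(1/3) ≈ 0.693.

0.693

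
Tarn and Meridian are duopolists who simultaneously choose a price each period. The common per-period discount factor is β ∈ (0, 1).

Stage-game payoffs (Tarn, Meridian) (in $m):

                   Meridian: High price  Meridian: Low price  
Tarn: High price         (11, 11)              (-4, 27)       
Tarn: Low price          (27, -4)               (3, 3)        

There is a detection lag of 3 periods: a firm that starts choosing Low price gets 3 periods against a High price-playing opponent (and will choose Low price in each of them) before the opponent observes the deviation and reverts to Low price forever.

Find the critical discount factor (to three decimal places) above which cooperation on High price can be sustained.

0.874

The best deviation is to choose Low price for all 3 undetected periods, earning 27 each, then 3 forever once detected.
Deviation value: 27(1−β^3)/(1−β) + 3β^3/(1−β); cooperation value: 11/(1−β).
IC: 11 ≥ 27(1−β^3) + 3β^3 = 27 − 24β^3.
So β^3 ≥ 16/24 = 2/3, giving β ≥ (2/3)^(1/3) ≈ 0.874.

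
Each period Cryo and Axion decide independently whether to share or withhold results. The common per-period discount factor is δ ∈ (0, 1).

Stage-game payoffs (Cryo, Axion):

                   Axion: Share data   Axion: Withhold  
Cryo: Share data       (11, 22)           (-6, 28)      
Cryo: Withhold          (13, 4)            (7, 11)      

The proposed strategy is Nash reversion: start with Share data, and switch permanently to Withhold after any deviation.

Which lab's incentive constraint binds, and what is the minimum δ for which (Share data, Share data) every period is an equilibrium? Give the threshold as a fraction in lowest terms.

Cryo: cooperation gives 11 each period; deviation gives 13 once then 7 forever.
  11/(1−δ) ≥ 13 + 7δ/(1−δ) ⇒ δ ≥ 2/6 = 1/3.
Axion: cooperation gives 22 each period; deviation gives 28 once then 11 forever.
  δ ≥ 6/17.
Both must hold, so the binding constraint is Axion's: δ ≥ 6/17.

Axion; δ ≥ 6/17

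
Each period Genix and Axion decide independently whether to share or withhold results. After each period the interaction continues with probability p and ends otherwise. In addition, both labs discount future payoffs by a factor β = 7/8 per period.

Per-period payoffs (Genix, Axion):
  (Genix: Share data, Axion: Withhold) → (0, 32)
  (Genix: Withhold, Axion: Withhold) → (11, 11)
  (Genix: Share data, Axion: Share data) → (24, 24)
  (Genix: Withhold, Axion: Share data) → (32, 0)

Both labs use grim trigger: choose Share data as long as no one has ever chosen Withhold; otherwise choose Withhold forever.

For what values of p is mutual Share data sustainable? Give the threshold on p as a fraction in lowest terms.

64/147

With continuation probability p and discount β, the effective per-period discount factor is βp.
Grim-trigger IC: βp ≥ (32−24)/(32−11) = 8/21.
So p ≥ (8/21)/(7/8) = 64/147.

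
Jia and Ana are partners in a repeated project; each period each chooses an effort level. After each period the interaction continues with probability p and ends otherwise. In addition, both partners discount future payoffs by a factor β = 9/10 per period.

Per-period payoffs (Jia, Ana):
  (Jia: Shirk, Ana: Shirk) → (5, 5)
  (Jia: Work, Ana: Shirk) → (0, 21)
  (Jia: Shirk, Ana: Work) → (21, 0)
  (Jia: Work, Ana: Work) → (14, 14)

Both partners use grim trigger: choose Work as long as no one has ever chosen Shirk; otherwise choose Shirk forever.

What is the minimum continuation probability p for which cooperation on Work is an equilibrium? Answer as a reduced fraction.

With continuation probability p and discount β, the effective per-period discount factor is βp.
Grim-trigger IC: βp ≥ (21−14)/(21−5) = 7/16.
So p ≥ (7/16)/(9/10) = 35/72.

35/72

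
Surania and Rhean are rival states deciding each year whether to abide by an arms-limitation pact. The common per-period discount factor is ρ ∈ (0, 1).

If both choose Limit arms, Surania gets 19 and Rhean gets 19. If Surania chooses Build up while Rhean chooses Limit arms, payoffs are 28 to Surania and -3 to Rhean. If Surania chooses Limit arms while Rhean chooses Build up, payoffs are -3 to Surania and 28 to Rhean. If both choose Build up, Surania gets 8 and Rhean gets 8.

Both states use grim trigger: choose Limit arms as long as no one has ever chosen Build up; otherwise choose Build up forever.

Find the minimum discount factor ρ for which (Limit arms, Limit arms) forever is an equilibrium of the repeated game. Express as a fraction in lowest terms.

9/20

One-period gain from deviating is 28 − 19 = 9. The loss is 19 − 8 = 11 in every subsequent period, with present value 11·ρ/(1−ρ).
Deviation is unprofitable when 11·ρ/(1−ρ) ≥ 9, i.e. ρ/(1−ρ) ≥ 9/11.
Equivalently ρ ≥ 9/(9+11) = 9/20.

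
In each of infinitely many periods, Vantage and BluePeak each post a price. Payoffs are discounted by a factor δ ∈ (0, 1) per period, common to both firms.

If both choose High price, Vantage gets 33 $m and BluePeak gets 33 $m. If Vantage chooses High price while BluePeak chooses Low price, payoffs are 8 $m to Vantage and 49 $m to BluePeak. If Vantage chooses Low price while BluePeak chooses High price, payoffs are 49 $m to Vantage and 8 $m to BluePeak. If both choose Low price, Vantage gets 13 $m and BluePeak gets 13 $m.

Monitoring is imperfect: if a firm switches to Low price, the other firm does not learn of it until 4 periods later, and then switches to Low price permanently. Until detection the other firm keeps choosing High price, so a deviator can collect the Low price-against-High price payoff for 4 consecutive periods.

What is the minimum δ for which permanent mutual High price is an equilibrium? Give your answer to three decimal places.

A deviator earns 49 for 4 periods, then 13 forever; cooperating earns 33 forever. Multiplying the IC by (1−δ):
33 ≥ 49(1−δ^4) + 13δ^4, so 36·δ^4 ≥ 16 and δ^4 ≥ 4/9.
δ ≥ (4/9)^(1/4) ≈ 0.816.

0.816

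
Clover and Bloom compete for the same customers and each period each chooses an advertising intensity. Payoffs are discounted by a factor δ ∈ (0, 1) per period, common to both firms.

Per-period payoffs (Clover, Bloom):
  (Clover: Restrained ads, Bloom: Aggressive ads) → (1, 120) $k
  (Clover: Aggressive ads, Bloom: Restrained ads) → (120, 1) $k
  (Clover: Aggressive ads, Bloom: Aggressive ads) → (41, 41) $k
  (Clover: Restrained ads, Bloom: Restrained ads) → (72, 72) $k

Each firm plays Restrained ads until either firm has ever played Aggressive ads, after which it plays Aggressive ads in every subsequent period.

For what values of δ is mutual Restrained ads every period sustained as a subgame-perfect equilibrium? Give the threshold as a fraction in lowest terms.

48/79

One-period gain from deviating is 120 − 72 = 48. The loss is 72 − 41 = 31 in every subsequent period, with present value 31·δ/(1−δ).
Deviation is unprofitable when 31·δ/(1−δ) ≥ 48, i.e. δ/(1−δ) ≥ 48/31.
Equivalently δ ≥ 48/(48+31) = 48/79.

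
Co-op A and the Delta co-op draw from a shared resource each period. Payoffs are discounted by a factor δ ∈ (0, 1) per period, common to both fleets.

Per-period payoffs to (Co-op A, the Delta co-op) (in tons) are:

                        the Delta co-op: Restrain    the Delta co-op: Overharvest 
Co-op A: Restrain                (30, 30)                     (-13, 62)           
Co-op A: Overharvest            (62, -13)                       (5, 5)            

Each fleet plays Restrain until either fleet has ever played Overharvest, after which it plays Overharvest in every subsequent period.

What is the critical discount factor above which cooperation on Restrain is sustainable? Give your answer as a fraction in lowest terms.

One-period gain from deviating is 62 − 30 = 32. The loss is 30 − 5 = 25 in every subsequent period, with present value 25·δ/(1−δ).
Deviation is unprofitable when 25·δ/(1−δ) ≥ 32, i.e. δ/(1−δ) ≥ 32/25.
Equivalently δ ≥ 32/(32+25) = 32/57.

32/57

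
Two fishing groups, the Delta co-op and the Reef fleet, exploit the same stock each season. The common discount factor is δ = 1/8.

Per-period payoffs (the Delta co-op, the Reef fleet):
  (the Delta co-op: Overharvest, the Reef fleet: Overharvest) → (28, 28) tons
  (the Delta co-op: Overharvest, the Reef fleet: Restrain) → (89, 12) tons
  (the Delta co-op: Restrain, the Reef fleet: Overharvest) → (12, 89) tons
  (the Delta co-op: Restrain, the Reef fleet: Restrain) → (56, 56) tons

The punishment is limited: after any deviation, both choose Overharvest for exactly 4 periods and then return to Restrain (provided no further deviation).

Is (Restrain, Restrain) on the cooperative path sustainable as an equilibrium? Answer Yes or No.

No

A one-shot deviation gives 89 now, then 28 for 4 periods, then back to 56.
Gain from deviating: (89−56) today; loss: (56−28) in each of the next 4 periods.
No-deviation condition: (56−28)(δ+…+δ^4) ≥ 89−56, i.e. δ+…+δ^4 ≥ 33/28.
At δ = 1/8: δ+…+δ^4 = 0.1428 < 1.1786.
So cooperation is not sustainable.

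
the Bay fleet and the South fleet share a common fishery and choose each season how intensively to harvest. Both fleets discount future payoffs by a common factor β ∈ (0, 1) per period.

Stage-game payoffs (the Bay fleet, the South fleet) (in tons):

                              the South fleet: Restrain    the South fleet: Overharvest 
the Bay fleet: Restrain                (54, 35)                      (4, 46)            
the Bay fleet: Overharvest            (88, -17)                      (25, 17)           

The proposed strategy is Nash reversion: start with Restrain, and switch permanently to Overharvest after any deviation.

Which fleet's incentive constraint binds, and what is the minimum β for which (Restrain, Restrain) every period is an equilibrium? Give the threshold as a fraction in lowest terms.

the Bay fleet; β ≥ 34/63

the Bay fleet's threshold: (88−54)/(88−25) = 34/63.
the South fleet's threshold: (46−35)/(46−17) = 11/29.
34/63 > 11/29, so the Bay fleet binds and β* = 34/63.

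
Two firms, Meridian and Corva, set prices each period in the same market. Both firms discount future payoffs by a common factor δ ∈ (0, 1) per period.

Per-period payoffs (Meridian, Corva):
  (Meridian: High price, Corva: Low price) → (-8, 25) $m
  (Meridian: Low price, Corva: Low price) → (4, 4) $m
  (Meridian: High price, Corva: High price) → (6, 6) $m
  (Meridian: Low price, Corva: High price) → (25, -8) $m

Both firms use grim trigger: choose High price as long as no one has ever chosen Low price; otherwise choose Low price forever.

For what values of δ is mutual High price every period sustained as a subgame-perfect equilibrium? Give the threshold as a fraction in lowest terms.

Cooperation forever yields 6 each period: 6/(1−δ).
Deviating yields 25 once, then 4 forever: 25 + 4δ/(1−δ).
No profitable deviation requires 6/(1−δ) ≥ 25 + 4δ/(1−δ).
Multiplying by (1−δ): 6 ≥ 25(1−δ) + 4δ = 25 − 21δ.
So 21δ ≥ 19, i.e. δ ≥ 19/21.

19/21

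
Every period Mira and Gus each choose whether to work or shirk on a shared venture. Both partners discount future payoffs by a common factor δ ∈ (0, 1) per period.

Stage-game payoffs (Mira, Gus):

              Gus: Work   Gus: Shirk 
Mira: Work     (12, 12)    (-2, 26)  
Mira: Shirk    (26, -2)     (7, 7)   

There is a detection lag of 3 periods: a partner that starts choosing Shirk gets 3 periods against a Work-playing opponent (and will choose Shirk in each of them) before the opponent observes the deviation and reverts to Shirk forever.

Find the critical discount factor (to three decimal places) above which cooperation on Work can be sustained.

0.903

The best deviation is to choose Shirk for all 3 undetected periods, earning 26 each, then 7 forever once detected.
Deviation value: 26(1−δ^3)/(1−δ) + 7δ^3/(1−δ); cooperation value: 12/(1−δ).
IC: 12 ≥ 26(1−δ^3) + 7δ^3 = 26 − 19δ^3.
So δ^3 ≥ 14/19, giving δ ≥ (14/19)^(1/3) ≈ 0.903.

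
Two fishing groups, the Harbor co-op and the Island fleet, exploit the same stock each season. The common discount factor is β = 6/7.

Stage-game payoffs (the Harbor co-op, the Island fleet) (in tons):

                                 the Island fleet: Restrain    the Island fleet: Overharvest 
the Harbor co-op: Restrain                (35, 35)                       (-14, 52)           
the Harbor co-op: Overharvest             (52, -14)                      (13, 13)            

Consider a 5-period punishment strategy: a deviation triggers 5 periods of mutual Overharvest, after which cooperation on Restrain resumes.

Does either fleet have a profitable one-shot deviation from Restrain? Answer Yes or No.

No

A one-shot deviation gives 52 now, then 13 for 5 periods, then back to 35.
Gain from deviating: (52−35) today; loss: (35−13) in each of the next 5 periods.
No-deviation condition: (35−13)(β+…+β^5) ≥ 52−35, i.e. β+…+β^5 ≥ 17/22.
At β = 6/7: β+…+β^5 = 3.2240 ≥ 0.7727.
So cooperation is sustainable.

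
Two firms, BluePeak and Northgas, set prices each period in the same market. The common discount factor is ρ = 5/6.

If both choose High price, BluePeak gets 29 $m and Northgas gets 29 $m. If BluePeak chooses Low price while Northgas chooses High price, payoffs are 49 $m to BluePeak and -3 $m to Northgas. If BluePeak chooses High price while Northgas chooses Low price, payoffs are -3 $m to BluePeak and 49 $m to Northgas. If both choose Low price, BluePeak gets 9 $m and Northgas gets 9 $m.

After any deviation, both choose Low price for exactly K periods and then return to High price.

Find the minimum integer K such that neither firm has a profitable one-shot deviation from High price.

Need Σ_{k=1}^{K} ρ^k ≥ (49−29)/(29−9) = 1.0000 at ρ = 5/6.
At K = 1 the sum is 0.8333 < 1.0000; at K = 2 it is 1.5278 ≥ 1.0000.
So the minimum punishment length is K = 2.

2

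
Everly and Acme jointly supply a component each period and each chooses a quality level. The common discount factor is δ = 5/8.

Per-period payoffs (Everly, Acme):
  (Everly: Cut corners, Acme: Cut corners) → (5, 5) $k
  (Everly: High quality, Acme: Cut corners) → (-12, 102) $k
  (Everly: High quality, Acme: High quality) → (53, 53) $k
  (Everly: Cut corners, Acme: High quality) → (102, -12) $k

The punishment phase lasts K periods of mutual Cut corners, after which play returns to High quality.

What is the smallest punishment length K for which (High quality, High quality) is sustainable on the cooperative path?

IC: δ(1−δ^K)/(1−δ) ≥ (102−53)/(53−5) = 49/48.
With δ = 5/8: need 1 − δ^K ≥ 49/48·(1−5/8)/(5/8), i.e. δ^K ≤ 0.3875.
Since (5/8)^2 = 0.3906 and (5/8)^3 = 0.2441, the smallest such K is 3.

3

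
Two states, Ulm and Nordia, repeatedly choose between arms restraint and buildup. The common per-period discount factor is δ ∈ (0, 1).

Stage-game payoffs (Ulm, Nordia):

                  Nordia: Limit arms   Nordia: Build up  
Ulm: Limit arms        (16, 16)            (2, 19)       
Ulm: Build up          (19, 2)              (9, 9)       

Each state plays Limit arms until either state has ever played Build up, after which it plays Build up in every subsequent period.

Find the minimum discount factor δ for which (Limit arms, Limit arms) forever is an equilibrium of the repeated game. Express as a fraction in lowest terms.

3/10

One-period gain from deviating is 19 − 16 = 3. The loss is 16 − 9 = 7 in every subsequent period, with present value 7·δ/(1−δ).
Deviation is unprofitable when 7·δ/(1−δ) ≥ 3, i.e. δ/(1−δ) ≥ 3/7.
Equivalently δ ≥ 3/(3+7) = 3/10.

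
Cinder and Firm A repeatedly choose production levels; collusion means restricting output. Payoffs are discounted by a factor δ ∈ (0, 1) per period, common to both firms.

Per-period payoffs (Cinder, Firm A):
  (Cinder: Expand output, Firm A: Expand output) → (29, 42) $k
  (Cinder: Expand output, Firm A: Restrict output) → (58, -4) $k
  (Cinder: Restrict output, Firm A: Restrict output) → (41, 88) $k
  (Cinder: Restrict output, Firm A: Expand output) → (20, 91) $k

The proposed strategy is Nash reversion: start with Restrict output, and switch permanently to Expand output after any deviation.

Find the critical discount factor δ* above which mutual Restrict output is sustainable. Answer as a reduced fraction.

Cinder's threshold: (58−41)/(58−29) = 17/29.
Firm A's threshold: (91−88)/(91−42) = 3/49.
17/29 > 3/49, so Cinder binds and δ* = 17/29.

17/29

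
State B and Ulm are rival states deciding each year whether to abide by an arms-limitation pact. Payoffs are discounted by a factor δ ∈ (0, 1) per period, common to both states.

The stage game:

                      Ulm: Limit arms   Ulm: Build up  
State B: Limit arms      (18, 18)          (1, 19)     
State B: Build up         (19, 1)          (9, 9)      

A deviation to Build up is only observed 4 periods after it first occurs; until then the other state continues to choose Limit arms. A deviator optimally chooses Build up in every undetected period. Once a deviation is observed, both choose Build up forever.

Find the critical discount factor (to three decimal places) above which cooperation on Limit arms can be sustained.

0.562

The best deviation is to choose Build up for all 4 undetected periods, earning 19 each, then 9 forever once detected.
Deviation value: 19(1−δ^4)/(1−δ) + 9δ^4/(1−δ); cooperation value: 18/(1−δ).
IC: 18 ≥ 19(1−δ^4) + 9δ^4 = 19 − 10δ^4.
So δ^4 ≥ 1/10, giving δ ≥ (1/10)^(1/4) ≈ 0.562.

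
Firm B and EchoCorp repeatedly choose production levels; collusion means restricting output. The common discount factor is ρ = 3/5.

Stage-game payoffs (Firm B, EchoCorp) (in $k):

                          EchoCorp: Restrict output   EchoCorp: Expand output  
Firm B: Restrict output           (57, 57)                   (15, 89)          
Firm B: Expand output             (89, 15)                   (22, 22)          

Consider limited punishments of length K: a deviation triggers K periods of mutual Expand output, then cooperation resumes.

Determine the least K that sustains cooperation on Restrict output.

Need Σ_{k=1}^{K} ρ^k ≥ (89−57)/(57−22) = 0.9143 at ρ = 3/5.
At K = 1 the sum is 0.6000 < 0.9143; at K = 2 it is 0.9600 ≥ 0.9143.
So the minimum punishment length is K = 2.

2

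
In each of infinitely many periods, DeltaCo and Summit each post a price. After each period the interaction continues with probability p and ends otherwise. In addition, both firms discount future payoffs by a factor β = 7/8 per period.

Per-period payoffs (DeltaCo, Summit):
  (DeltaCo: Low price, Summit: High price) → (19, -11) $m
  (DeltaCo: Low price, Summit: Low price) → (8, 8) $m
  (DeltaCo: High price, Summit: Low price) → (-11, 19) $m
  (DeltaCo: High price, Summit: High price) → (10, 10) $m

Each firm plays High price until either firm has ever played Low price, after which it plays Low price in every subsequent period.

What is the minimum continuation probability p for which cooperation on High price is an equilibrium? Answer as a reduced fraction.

With continuation probability p and discount β, the effective per-period discount factor is βp.
Grim-trigger IC: βp ≥ (19−10)/(19−8) = 9/11.
So p ≥ (9/11)/(7/8) = 72/77.

72/77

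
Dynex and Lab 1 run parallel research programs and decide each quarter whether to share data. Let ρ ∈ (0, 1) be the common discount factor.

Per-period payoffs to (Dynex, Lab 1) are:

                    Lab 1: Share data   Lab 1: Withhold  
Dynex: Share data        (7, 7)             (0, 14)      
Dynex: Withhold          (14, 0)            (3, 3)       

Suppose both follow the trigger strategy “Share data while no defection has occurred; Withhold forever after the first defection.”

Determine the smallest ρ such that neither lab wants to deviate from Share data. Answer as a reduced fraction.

Under grim trigger the critical discount factor is (T−C)/(T−P) with T = 14, C = 7, P = 3.
ρ* = (14−7)/(14−3) = 7/11.

7/11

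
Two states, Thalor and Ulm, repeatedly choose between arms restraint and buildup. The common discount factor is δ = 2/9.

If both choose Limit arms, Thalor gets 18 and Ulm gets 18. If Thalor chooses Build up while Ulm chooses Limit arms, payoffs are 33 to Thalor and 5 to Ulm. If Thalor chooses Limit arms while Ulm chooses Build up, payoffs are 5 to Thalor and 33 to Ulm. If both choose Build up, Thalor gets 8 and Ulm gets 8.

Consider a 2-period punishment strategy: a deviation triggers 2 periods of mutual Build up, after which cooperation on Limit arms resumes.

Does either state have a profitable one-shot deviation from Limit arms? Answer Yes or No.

Yes

Comparing payoff streams over the 3 periods until play realigns: cooperate → 18(1+δ+…+δ^2); deviate → 33 + 8(δ+…+δ^2).
Cooperation is sustained iff (18−8)(δ+…+δ^2) ≥ 33−18.
δ+…+δ^2 = 2/9·(1−(2/9)^2)/(1−2/9) = 0.2716, and (33−18)/(18−8) = 1.5000.
0.2716 < 1.5000, so cooperation is not sustainable.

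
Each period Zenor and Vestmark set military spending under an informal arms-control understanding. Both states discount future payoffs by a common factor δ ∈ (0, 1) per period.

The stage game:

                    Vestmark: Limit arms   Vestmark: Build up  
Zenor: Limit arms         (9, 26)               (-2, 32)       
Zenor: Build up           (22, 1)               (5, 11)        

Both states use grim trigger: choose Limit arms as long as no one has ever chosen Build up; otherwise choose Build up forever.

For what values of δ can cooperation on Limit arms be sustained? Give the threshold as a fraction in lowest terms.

For Zenor: deviation gain 22−9 = 13, per-period punishment loss 9−5 = 4. IC gives δ ≥ 13/17.
For Vestmark: gain 6, loss 15 per period, so δ ≥ 6/21 = 2/7.
The tighter constraint is Zenor's, so cooperation needs δ ≥ 13/17.

13/17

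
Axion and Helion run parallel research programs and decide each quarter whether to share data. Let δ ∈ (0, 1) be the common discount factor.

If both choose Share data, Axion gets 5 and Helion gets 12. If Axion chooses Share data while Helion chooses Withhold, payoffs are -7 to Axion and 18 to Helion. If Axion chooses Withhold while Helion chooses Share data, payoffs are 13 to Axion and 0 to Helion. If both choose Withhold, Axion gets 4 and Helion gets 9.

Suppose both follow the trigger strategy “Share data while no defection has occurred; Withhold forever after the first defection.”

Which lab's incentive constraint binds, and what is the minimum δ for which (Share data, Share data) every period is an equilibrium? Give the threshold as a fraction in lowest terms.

For Axion: deviation gain 13−5 = 8, per-period punishment loss 5−4 = 1. IC gives δ ≥ 8/9.
For Helion: gain 6, loss 3 per period, so δ ≥ 6/9 = 2/3.
The tighter constraint is Axion's, so cooperation needs δ ≥ 8/9.

Axion; δ ≥ 8/9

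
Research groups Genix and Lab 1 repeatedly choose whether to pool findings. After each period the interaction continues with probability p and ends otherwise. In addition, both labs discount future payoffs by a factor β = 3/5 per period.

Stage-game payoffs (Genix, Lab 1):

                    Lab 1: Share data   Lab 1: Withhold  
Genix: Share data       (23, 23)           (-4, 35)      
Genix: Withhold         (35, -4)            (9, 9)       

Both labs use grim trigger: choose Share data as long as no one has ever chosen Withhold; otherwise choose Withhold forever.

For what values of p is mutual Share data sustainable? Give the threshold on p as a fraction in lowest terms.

With continuation probability p and discount β, the effective per-period discount factor is βp.
Grim-trigger IC: βp ≥ (35−23)/(35−9) = 6/13.
So p ≥ (6/13)/(3/5) = 10/13.

10/13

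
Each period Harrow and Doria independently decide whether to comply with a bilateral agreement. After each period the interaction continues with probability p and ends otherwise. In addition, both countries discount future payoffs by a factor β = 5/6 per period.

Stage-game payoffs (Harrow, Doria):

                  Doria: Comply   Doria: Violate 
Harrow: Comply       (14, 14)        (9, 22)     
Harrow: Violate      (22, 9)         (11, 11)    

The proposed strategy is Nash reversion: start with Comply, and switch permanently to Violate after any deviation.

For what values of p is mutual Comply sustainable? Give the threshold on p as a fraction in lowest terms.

With continuation probability p and discount β, the effective per-period discount factor is βp.
Grim-trigger IC: βp ≥ (22−14)/(22−11) = 8/11.
So p ≥ (8/11)/(5/6) = 48/55.

48/55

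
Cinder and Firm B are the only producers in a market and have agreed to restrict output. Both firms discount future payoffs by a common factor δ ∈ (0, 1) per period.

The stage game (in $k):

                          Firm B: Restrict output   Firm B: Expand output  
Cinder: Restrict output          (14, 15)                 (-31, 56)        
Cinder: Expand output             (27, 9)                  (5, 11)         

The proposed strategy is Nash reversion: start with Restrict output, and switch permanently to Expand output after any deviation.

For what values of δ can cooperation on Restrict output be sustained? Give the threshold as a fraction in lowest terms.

Cinder's threshold: (27−14)/(27−5) = 13/22.
Firm B's threshold: (56−15)/(56−11) = 41/45.
13/22 < 41/45, so Firm B binds and δ* = 41/45.

41/45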